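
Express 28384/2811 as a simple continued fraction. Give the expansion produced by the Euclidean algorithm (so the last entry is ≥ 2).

28384 = 10×2811 + 274
2811 = 10×274 + 71
274 = 3×71 + 61
71 = 1×61 + 10
61 = 6×10 + 1
10 = 10×1 + 0  (stop)
So 28384/2811 = [10; 10, 3, 1, 6, 10].

[10; 10, 3, 1, 6, 10]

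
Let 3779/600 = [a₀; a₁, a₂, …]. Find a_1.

3

3779 = 6·600 + 179   →  a_0 = 6
600 = 3·179 + 63   →  a_1 = 3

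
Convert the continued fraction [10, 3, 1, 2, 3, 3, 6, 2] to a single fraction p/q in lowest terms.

17049/1660

Fold from the inside: start with 2/1.
  6 + 1/2 = 13/2
  3 + 2/13 = 41/13
  3 + 13/41 = 136/41
  2 + 41/136 = 313/136
  1 + 136/313 = 449/313
  3 + 313/449 = 1660/449
  10 + 449/1660 = 17049/1660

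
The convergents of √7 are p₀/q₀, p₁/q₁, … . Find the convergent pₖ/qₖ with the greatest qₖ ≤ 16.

37/14

√7 = [2; 1, 1, 1, 4, …] (period length 4).
Convergents:
  p_0/q_0 = 2/1
  p_1/q_1 = 3/1
  p_2/q_2 = 5/2
  p_3/q_3 = 8/3
  p_4/q_4 = 37/14
  p_5/q_5 = 45/17
q_4 = 14 ≤ 16 < 17 = q_5, so the answer is 37/14.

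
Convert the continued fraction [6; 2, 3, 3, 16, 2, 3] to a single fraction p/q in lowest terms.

17335/2694

Fold from the inside: start with 3/1.
  2 + 1/3 = 7/3
  16 + 3/7 = 115/7
  3 + 7/115 = 352/115
  3 + 115/352 = 1171/352
  2 + 352/1171 = 2694/1171
  6 + 1171/2694 = 17335/2694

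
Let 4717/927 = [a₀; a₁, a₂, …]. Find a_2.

3

4717 = 5·927 + 82   →  a_0 = 5
927 = 11·82 + 25   →  a_1 = 11
82 = 3·25 + 7   →  a_2 = 3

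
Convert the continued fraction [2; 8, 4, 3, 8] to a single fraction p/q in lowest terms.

1886/889

Fold from the inside: start with 8/1.
  3 + 1/8 = 25/8
  4 + 8/25 = 108/25
  8 + 25/108 = 889/108
  2 + 108/889 = 1886/889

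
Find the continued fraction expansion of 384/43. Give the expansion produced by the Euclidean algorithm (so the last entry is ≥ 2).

[8; 1, 13, 3]

384 = 8×43 + 40
43 = 1×40 + 3
40 = 13×3 + 1
3 = 3×1 + 0  (stop)
So 384/43 = [8; 1, 13, 3].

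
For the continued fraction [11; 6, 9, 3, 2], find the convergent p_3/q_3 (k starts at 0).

Using pₖ = aₖpₖ₋₁ + pₖ₋₂, qₖ = aₖqₖ₋₁ + qₖ₋₂ (with p₋₁=1, p₋₂=0, q₋₁=0, q₋₂=1):
  k=0: a=11, p=11, q=1
  k=1: a=6, p=67, q=6
  k=2: a=9, p=614, q=55
  k=3: a=3, p=1909, q=171

1909/171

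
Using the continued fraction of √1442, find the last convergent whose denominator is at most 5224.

√1442 = [37; 1, 36, 1, 74, …] (period length 4).
Convergents:
  p_0/q_0 = 37/1
  p_1/q_1 = 38/1
  p_2/q_2 = 1405/37
  p_3/q_3 = 1443/38
  p_4/q_4 = 108187/2849
  p_5/q_5 = 109630/2887
  p_6/q_6 = 4054867/106781
q_5 = 2887 ≤ 5224 < 106781 = q_6, so the answer is 109630/2887.

109630/2887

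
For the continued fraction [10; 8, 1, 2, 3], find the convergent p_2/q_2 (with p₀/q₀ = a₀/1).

91/9

Using pₖ = aₖpₖ₋₁ + pₖ₋₂, qₖ = aₖqₖ₋₁ + qₖ₋₂ (with p₋₁=1, p₋₂=0, q₋₁=0, q₋₂=1):
  k=0: a=10, p=10, q=1
  k=1: a=8, p=81, q=8
  k=2: a=1, p=91, q=9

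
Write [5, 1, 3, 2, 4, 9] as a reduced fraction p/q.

Using pₖ = aₖpₖ₋₁ + pₖ₋₂ and qₖ = aₖqₖ₋₁ + qₖ₋₂:
  k=0: a=5, p=5, q=1
  k=1: a=1, p=6, q=1
  k=2: a=3, p=23, q=4
  k=3: a=2, p=52, q=9
  k=4: a=4, p=231, q=40
  k=5: a=9, p=2131, q=369

2131/369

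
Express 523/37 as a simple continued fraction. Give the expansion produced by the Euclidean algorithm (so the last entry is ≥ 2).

[14; 7, 2, 2]

523 = 14×37 + 5
37 = 7×5 + 2
5 = 2×2 + 1
2 = 2×1 + 0  (stop)
So 523/37 = [14; 7, 2, 2].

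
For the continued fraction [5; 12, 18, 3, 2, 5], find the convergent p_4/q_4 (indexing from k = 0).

Using pₖ = aₖpₖ₋₁ + pₖ₋₂, qₖ = aₖqₖ₋₁ + qₖ₋₂ (with p₋₁=1, p₋₂=0, q₋₁=0, q₋₂=1):
  k=0: a=5, p=5, q=1
  k=1: a=12, p=61, q=12
  k=2: a=18, p=1103, q=217
  k=3: a=3, p=3370, q=663
  k=4: a=2, p=7843, q=1543

7843/1543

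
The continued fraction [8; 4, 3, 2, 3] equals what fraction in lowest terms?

848/103

Using pₖ = aₖpₖ₋₁ + pₖ₋₂ and qₖ = aₖqₖ₋₁ + qₖ₋₂:
  k=0: a=8, p=8, q=1
  k=1: a=4, p=33, q=4
  k=2: a=3, p=107, q=13
  k=3: a=2, p=247, q=30
  k=4: a=3, p=848, q=103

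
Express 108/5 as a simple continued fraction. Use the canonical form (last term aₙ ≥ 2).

[21; 1, 1, 2]

108 = 21*5 + 3
5 = 1*3 + 2
3 = 1*2 + 1
2 = 2*1 + 0  (stop)
So 108/5 = [21; 1, 1, 2].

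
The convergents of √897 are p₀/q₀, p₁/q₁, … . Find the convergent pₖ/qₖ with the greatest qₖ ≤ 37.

√897 = [29; 1, 18, 1, 58, …] (period length 4).
Convergents:
  p_0/q_0 = 29/1
  p_1/q_1 = 30/1
  p_2/q_2 = 569/19
  p_3/q_3 = 599/20
  p_4/q_4 = 35311/1179
q_3 = 20 ≤ 37 < 1179 = q_4, so the answer is 599/20.

599/20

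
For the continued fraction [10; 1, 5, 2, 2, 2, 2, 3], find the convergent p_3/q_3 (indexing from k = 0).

Using pₖ = aₖpₖ₋₁ + pₖ₋₂, qₖ = aₖqₖ₋₁ + qₖ₋₂ (with p₋₁=1, p₋₂=0, q₋₁=0, q₋₂=1):
  k=0: a=10, p=10, q=1
  k=1: a=1, p=11, q=1
  k=2: a=5, p=65, q=6
  k=3: a=2, p=141, q=13

141/13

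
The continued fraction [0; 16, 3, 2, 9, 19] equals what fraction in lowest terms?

Using pₖ = aₖpₖ₋₁ + pₖ₋₂ and qₖ = aₖqₖ₋₁ + qₖ₋₂:
  k=0: a=0, p=0, q=1
  k=1: a=16, p=1, q=16
  k=2: a=3, p=3, q=49
  k=3: a=2, p=7, q=114
  k=4: a=9, p=66, q=1075
  k=5: a=19, p=1261, q=20539

1261/20539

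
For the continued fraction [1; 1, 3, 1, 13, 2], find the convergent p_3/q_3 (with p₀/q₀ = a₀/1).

9/5

Using pₖ = aₖpₖ₋₁ + pₖ₋₂, qₖ = aₖqₖ₋₁ + qₖ₋₂ (with p₋₁=1, p₋₂=0, q₋₁=0, q₋₂=1):
  k=0: a=1, p=1, q=1
  k=1: a=1, p=2, q=1
  k=2: a=3, p=7, q=4
  k=3: a=1, p=9, q=5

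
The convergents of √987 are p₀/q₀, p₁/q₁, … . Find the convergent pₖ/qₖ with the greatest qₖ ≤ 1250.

√987 = [31; 2, 2, 2, 62, …] (period length 4).
Convergents:
  p_0/q_0 = 31/1
  p_1/q_1 = 63/2
  p_2/q_2 = 157/5
  p_3/q_3 = 377/12
  p_4/q_4 = 23531/749
  p_5/q_5 = 47439/1510
q_4 = 749 ≤ 1250 < 1510 = q_5, so the answer is 23531/749.

23531/749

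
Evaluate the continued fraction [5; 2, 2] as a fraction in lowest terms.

Fold from the inside: start with 2/1.
  2 + 1/2 = 5/2
  5 + 2/5 = 27/5

27/5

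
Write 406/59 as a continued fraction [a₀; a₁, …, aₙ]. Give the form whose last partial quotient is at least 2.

406 = 6×59 + 52
59 = 1×52 + 7
52 = 7×7 + 3
7 = 2×3 + 1
3 = 3×1 + 0  (stop)
So 406/59 = [6; 1, 7, 2, 3].

[6; 1, 7, 2, 3]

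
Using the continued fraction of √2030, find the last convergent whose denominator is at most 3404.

73035/1621

√2030 = [45; 18, 90, …] (period length 2).
Convergents:
  p_0/q_0 = 45/1
  p_1/q_1 = 811/18
  p_2/q_2 = 73035/1621
  p_3/q_3 = 1315441/29196
q_2 = 1621 ≤ 3404 < 29196 = q_3, so the answer is 73035/1621.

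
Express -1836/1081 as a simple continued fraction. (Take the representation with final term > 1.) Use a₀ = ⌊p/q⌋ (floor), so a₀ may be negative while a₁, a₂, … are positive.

[-2; 3, 3, 6, 17]

-1836 = -2·1081 + 326
1081 = 3·326 + 103
326 = 3·103 + 17
103 = 6·17 + 1
17 = 17·1 + 0  (stop)
So -1836/1081 = [-2; 3, 3, 6, 17].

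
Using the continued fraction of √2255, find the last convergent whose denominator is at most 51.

1757/37

√2255 = [47; 2, 18, 2, 94, …] (period length 4).
Convergents:
  p_0/q_0 = 47/1
  p_1/q_1 = 95/2
  p_2/q_2 = 1757/37
  p_3/q_3 = 3609/76
q_2 = 37 ≤ 51 < 76 = q_3, so the answer is 1757/37.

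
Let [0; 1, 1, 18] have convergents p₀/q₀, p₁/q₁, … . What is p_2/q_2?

Using pₖ = aₖpₖ₋₁ + pₖ₋₂, qₖ = aₖqₖ₋₁ + qₖ₋₂ (with p₋₁=1, p₋₂=0, q₋₁=0, q₋₂=1):
  k=0: a=0, p=0, q=1
  k=1: a=1, p=1, q=1
  k=2: a=1, p=1, q=2

1/2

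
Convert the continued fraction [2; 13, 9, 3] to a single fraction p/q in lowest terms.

762/367

Fold from the inside: start with 3/1.
  9 + 1/3 = 28/3
  13 + 3/28 = 367/28
  2 + 28/367 = 762/367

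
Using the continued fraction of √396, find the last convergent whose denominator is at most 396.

√396 = [19; 1, 8, 1, 38, …] (period length 4).
Convergents:
  p_0/q_0 = 19/1
  p_1/q_1 = 20/1
  p_2/q_2 = 179/9
  p_3/q_3 = 199/10
  p_4/q_4 = 7741/389
  p_5/q_5 = 7940/399
q_4 = 389 ≤ 396 < 399 = q_5, so the answer is 7741/389.

7741/389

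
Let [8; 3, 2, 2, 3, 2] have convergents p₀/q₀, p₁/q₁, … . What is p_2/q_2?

58/7

Using pₖ = aₖpₖ₋₁ + pₖ₋₂, qₖ = aₖqₖ₋₁ + qₖ₋₂ (with p₋₁=1, p₋₂=0, q₋₁=0, q₋₂=1):
  k=0: a=8, p=8, q=1
  k=1: a=3, p=25, q=3
  k=2: a=2, p=58, q=7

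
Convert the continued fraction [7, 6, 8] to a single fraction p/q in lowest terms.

Fold from the inside: start with 8/1.
  6 + 1/8 = 49/8
  7 + 8/49 = 351/49

351/49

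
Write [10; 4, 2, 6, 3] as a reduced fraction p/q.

Fold from the inside: start with 3/1.
  6 + 1/3 = 19/3
  2 + 3/19 = 41/19
  4 + 19/41 = 183/41
  10 + 41/183 = 1871/183

1871/183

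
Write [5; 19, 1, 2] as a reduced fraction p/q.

Fold from the inside: start with 2/1.
  1 + 1/2 = 3/2
  19 + 2/3 = 59/3
  5 + 3/59 = 298/59

298/59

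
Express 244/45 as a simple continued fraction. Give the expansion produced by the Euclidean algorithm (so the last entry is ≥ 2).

[5; 2, 2, 1, 2, 2]

244 = 5×45 + 19
45 = 2×19 + 7
19 = 2×7 + 5
7 = 1×5 + 2
5 = 2×2 + 1
2 = 2×1 + 0  (stop)
So 244/45 = [5; 2, 2, 1, 2, 2].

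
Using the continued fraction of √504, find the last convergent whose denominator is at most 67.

449/20

√504 = [22; 2, 4, 2, 44, …] (period length 4).
Convergents:
  p_0/q_0 = 22/1
  p_1/q_1 = 45/2
  p_2/q_2 = 202/9
  p_3/q_3 = 449/20
  p_4/q_4 = 19958/889
q_3 = 20 ≤ 67 < 889 = q_4, so the answer is 449/20.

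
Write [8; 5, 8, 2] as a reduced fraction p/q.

713/87

Fold from the inside: start with 2/1.
  8 + 1/2 = 17/2
  5 + 2/17 = 87/17
  8 + 17/87 = 713/87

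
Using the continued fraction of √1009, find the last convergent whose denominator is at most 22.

540/17

√1009 = [31; 1, 3, 3, 1, 62, …] (period length 5).
Convergents:
  p_0/q_0 = 31/1
  p_1/q_1 = 32/1
  p_2/q_2 = 127/4
  p_3/q_3 = 413/13
  p_4/q_4 = 540/17
  p_5/q_5 = 33893/1067
q_4 = 17 ≤ 22 < 1067 = q_5, so the answer is 540/17.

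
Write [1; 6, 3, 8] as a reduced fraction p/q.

183/158

Using pₖ = aₖpₖ₋₁ + pₖ₋₂ and qₖ = aₖqₖ₋₁ + qₖ₋₂:
  k=0: a=1, p=1, q=1
  k=1: a=6, p=7, q=6
  k=2: a=3, p=22, q=19
  k=3: a=8, p=183, q=158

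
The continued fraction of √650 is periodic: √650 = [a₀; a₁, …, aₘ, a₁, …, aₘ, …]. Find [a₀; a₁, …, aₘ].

a₀ = ⌊√650⌋ = 25.
With m₀=0, d₀=1 and mₖ₊₁ = dₖaₖ − mₖ, dₖ₊₁ = (n − mₖ₊₁²)/dₖ, aₖ₊₁ = ⌊(a₀+mₖ₊₁)/dₖ₊₁⌋:
  k=1: m=25, d=25, a=2
  k=2: m=25, d=1, a=50
d=1 and a=2a₀=50 at k=2, so the next step gives (m, d) = (25, 25) again — its k=1 value — and the period has length 2.

[25; 2, 50]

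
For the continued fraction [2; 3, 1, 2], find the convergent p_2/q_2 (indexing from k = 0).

9/4

Using pₖ = aₖpₖ₋₁ + pₖ₋₂, qₖ = aₖqₖ₋₁ + qₖ₋₂ (with p₋₁=1, p₋₂=0, q₋₁=0, q₋₂=1):
  k=0: a=2, p=2, q=1
  k=1: a=3, p=7, q=3
  k=2: a=1, p=9, q=4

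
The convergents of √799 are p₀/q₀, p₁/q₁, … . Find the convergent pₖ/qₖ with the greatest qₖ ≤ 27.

424/15

√799 = [28; 3, 1, 3, 56, …] (period length 4).
Convergents:
  p_0/q_0 = 28/1
  p_1/q_1 = 85/3
  p_2/q_2 = 113/4
  p_3/q_3 = 424/15
  p_4/q_4 = 23857/844
q_3 = 15 ≤ 27 < 844 = q_4, so the answer is 424/15.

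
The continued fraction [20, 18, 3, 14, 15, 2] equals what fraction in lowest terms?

492099/24538

Using pₖ = aₖpₖ₋₁ + pₖ₋₂ and qₖ = aₖqₖ₋₁ + qₖ₋₂:
  k=0: a=20, p=20, q=1
  k=1: a=18, p=361, q=18
  k=2: a=3, p=1103, q=55
  k=3: a=14, p=15803, q=788
  k=4: a=15, p=238148, q=11875
  k=5: a=2, p=492099, q=24538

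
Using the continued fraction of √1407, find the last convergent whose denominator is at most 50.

1838/49

√1407 = [37; 1, 1, 24, 1, 1, 74, …] (period length 6).
Convergents:
  p_0/q_0 = 37/1
  p_1/q_1 = 38/1
  p_2/q_2 = 75/2
  p_3/q_3 = 1838/49
  p_4/q_4 = 1913/51
q_3 = 49 ≤ 50 < 51 = q_4, so the answer is 1838/49.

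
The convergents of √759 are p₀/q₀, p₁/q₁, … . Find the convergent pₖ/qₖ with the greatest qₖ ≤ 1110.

√759 = [27; 1, 1, 4, 1, 1, 54, …] (period length 6).
Convergents:
  p_0/q_0 = 27/1
  p_1/q_1 = 28/1
  p_2/q_2 = 55/2
  p_3/q_3 = 248/9
  p_4/q_4 = 303/11
  p_5/q_5 = 551/20
  p_6/q_6 = 30057/1091
  p_7/q_7 = 30608/1111
q_6 = 1091 ≤ 1110 < 1111 = q_7, so the answer is 30057/1091.

30057/1091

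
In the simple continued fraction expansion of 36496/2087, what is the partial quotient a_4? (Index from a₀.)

36496 = 17·2087 + 1017   →  a_0 = 17
2087 = 2·1017 + 53   →  a_1 = 2
1017 = 19·53 + 10   →  a_2 = 19
53 = 5·10 + 3   →  a_3 = 5
10 = 3·3 + 1   →  a_4 = 3

3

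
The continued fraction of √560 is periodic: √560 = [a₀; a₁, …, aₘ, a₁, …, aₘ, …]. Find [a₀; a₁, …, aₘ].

a₀ = ⌊√560⌋ = 23.
With m₀=0, d₀=1 and mₖ₊₁ = dₖaₖ − mₖ, dₖ₊₁ = (n − mₖ₊₁²)/dₖ, aₖ₊₁ = ⌊(a₀+mₖ₊₁)/dₖ₊₁⌋:
  k=1: m=23, d=31, a=1
  k=2: m=8, d=16, a=1
  k=3: m=8, d=31, a=1
  k=4: m=23, d=1, a=46
d=1 and a=2a₀=46 at k=4, so the next step gives (m, d) = (23, 31) again — its k=1 value — and the period has length 4.

[23; 1, 1, 1, 46]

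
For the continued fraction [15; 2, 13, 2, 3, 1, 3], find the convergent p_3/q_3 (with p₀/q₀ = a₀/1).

867/56

Using pₖ = aₖpₖ₋₁ + pₖ₋₂, qₖ = aₖqₖ₋₁ + qₖ₋₂ (with p₋₁=1, p₋₂=0, q₋₁=0, q₋₂=1):
  k=0: a=15, p=15, q=1
  k=1: a=2, p=31, q=2
  k=2: a=13, p=418, q=27
  k=3: a=2, p=867, q=56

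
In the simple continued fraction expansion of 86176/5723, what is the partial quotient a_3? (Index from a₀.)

86176 = 15·5723 + 331   →  a_0 = 15
5723 = 17·331 + 96   →  a_1 = 17
331 = 3·96 + 43   →  a_2 = 3
96 = 2·43 + 10   →  a_3 = 2

2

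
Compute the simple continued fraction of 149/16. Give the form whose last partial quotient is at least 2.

[9; 3, 5]

149 = 9·16 + 5
16 = 3·5 + 1
5 = 5·1 + 0  (stop)
So 149/16 = [9; 3, 5].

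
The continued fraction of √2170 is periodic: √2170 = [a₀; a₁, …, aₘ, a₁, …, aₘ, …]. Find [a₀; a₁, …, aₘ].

[46; 1, 1, 2, 1, 1, 92]

a₀ = ⌊√2170⌋ = 46.
With m₀=0, d₀=1 and mₖ₊₁ = dₖaₖ − mₖ, dₖ₊₁ = (n − mₖ₊₁²)/dₖ, aₖ₊₁ = ⌊(a₀+mₖ₊₁)/dₖ₊₁⌋:
  k=1: m=46, d=54, a=1
  k=2: m=8, d=39, a=1
  k=3: m=31, d=31, a=2
  k=4: m=31, d=39, a=1
  k=5: m=8, d=54, a=1
  k=6: m=46, d=1, a=92
d=1 and a=2a₀=92 at k=6, so the next step gives (m, d) = (46, 54) again — its k=1 value — and the period has length 6.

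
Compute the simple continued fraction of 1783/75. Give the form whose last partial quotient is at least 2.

[23; 1, 3, 2, 2, 3]

1783 = 23·75 + 58
75 = 1·58 + 17
58 = 3·17 + 7
17 = 2·7 + 3
7 = 2·3 + 1
3 = 3·1 + 0  (stop)
So 1783/75 = [23; 1, 3, 2, 2, 3].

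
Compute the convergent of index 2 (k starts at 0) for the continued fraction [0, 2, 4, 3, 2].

Using pₖ = aₖpₖ₋₁ + pₖ₋₂, qₖ = aₖqₖ₋₁ + qₖ₋₂ (with p₋₁=1, p₋₂=0, q₋₁=0, q₋₂=1):
  k=0: a=0, p=0, q=1
  k=1: a=2, p=1, q=2
  k=2: a=4, p=4, q=9

4/9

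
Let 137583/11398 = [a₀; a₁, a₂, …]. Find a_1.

14

137583 = 12·11398 + 807   →  a_0 = 12
11398 = 14·807 + 100   →  a_1 = 14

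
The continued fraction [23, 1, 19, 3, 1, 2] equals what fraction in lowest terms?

Using pₖ = aₖpₖ₋₁ + pₖ₋₂ and qₖ = aₖqₖ₋₁ + qₖ₋₂:
  k=0: a=23, p=23, q=1
  k=1: a=1, p=24, q=1
  k=2: a=19, p=479, q=20
  k=3: a=3, p=1461, q=61
  k=4: a=1, p=1940, q=81
  k=5: a=2, p=5341, q=223

5341/223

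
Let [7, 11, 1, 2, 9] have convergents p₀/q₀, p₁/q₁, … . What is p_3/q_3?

248/35

Using pₖ = aₖpₖ₋₁ + pₖ₋₂, qₖ = aₖqₖ₋₁ + qₖ₋₂ (with p₋₁=1, p₋₂=0, q₋₁=0, q₋₂=1):
  k=0: a=7, p=7, q=1
  k=1: a=11, p=78, q=11
  k=2: a=1, p=85, q=12
  k=3: a=2, p=248, q=35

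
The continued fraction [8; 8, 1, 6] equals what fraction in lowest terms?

Fold from the inside: start with 6/1.
  1 + 1/6 = 7/6
  8 + 6/7 = 62/7
  8 + 7/62 = 503/62

503/62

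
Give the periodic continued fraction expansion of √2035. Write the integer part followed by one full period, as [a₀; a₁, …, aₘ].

[45; 9, 90]

a₀ = ⌊√2035⌋ = 45.
With m₀=0, d₀=1 and mₖ₊₁ = dₖaₖ − mₖ, dₖ₊₁ = (n − mₖ₊₁²)/dₖ, aₖ₊₁ = ⌊(a₀+mₖ₊₁)/dₖ₊₁⌋:
  k=1: m=45, d=10, a=9
  k=2: m=45, d=1, a=90
d=1 and a=2a₀=90 at k=2, so the next step gives (m, d) = (45, 10) again — its k=1 value — and the period has length 2.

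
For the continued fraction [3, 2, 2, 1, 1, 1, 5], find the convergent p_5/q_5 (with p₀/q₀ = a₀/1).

65/19

Using pₖ = aₖpₖ₋₁ + pₖ₋₂, qₖ = aₖqₖ₋₁ + qₖ₋₂ (with p₋₁=1, p₋₂=0, q₋₁=0, q₋₂=1):
  k=0: a=3, p=3, q=1
  k=1: a=2, p=7, q=2
  k=2: a=2, p=17, q=5
  k=3: a=1, p=24, q=7
  k=4: a=1, p=41, q=12
  k=5: a=1, p=65, q=19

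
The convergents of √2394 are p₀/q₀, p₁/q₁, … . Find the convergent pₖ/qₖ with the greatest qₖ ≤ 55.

685/14

√2394 = [48; 1, 12, 1, 96, …] (period length 4).
Convergents:
  p_0/q_0 = 48/1
  p_1/q_1 = 49/1
  p_2/q_2 = 636/13
  p_3/q_3 = 685/14
  p_4/q_4 = 66396/1357
q_3 = 14 ≤ 55 < 1357 = q_4, so the answer is 685/14.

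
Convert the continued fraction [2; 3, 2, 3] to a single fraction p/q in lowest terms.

55/24

Using pₖ = aₖpₖ₋₁ + pₖ₋₂ and qₖ = aₖqₖ₋₁ + qₖ₋₂:
  k=0: a=2, p=2, q=1
  k=1: a=3, p=7, q=3
  k=2: a=2, p=16, q=7
  k=3: a=3, p=55, q=24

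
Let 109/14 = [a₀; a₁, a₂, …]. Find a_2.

3

109 = 7·14 + 11   →  a_0 = 7
14 = 1·11 + 3   →  a_1 = 1
11 = 3·3 + 2   →  a_2 = 3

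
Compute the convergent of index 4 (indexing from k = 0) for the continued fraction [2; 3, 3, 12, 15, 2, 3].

Using pₖ = aₖpₖ₋₁ + pₖ₋₂, qₖ = aₖqₖ₋₁ + qₖ₋₂ (with p₋₁=1, p₋₂=0, q₋₁=0, q₋₂=1):
  k=0: a=2, p=2, q=1
  k=1: a=3, p=7, q=3
  k=2: a=3, p=23, q=10
  k=3: a=12, p=283, q=123
  k=4: a=15, p=4268, q=1855

4268/1855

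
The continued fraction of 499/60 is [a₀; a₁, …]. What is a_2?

499 = 8·60 + 19   →  a_0 = 8
60 = 3·19 + 3   →  a_1 = 3
19 = 6·3 + 1   →  a_2 = 6

6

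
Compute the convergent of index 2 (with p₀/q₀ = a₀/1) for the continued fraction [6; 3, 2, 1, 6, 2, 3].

44/7

Using pₖ = aₖpₖ₋₁ + pₖ₋₂, qₖ = aₖqₖ₋₁ + qₖ₋₂ (with p₋₁=1, p₋₂=0, q₋₁=0, q₋₂=1):
  k=0: a=6, p=6, q=1
  k=1: a=3, p=19, q=3
  k=2: a=2, p=44, q=7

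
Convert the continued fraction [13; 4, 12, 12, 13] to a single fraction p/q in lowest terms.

102582/7745

Fold from the inside: start with 13/1.
  12 + 1/13 = 157/13
  12 + 13/157 = 1897/157
  4 + 157/1897 = 7745/1897
  13 + 1897/7745 = 102582/7745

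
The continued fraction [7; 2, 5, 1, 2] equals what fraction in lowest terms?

Fold from the inside: start with 2/1.
  1 + 1/2 = 3/2
  5 + 2/3 = 17/3
  2 + 3/17 = 37/17
  7 + 17/37 = 276/37

276/37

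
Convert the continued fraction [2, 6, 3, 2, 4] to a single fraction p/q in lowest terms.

421/195

Using pₖ = aₖpₖ₋₁ + pₖ₋₂ and qₖ = aₖqₖ₋₁ + qₖ₋₂:
  k=0: a=2, p=2, q=1
  k=1: a=6, p=13, q=6
  k=2: a=3, p=41, q=19
  k=3: a=2, p=95, q=44
  k=4: a=4, p=421, q=195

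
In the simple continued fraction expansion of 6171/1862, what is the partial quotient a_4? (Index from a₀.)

7

6171 = 3·1862 + 585   →  a_0 = 3
1862 = 3·585 + 107   →  a_1 = 3
585 = 5·107 + 50   →  a_2 = 5
107 = 2·50 + 7   →  a_3 = 2
50 = 7·7 + 1   →  a_4 = 7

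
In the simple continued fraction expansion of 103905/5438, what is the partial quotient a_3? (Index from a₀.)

19

103905 = 19·5438 + 583   →  a_0 = 19
5438 = 9·583 + 191   →  a_1 = 9
583 = 3·191 + 10   →  a_2 = 3
191 = 19·10 + 1   →  a_3 = 19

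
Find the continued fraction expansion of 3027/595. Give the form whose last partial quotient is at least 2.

[5; 11, 2, 3, 1, 5]

3027 = 5×595 + 52
595 = 11×52 + 23
52 = 2×23 + 6
23 = 3×6 + 5
6 = 1×5 + 1
5 = 5×1 + 0  (stop)
So 3027/595 = [5; 11, 2, 3, 1, 5].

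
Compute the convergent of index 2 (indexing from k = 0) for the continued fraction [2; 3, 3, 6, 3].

Using pₖ = aₖpₖ₋₁ + pₖ₋₂, qₖ = aₖqₖ₋₁ + qₖ₋₂ (with p₋₁=1, p₋₂=0, q₋₁=0, q₋₂=1):
  k=0: a=2, p=2, q=1
  k=1: a=3, p=7, q=3
  k=2: a=3, p=23, q=10

23/10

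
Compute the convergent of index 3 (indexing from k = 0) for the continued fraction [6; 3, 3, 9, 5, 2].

Using pₖ = aₖpₖ₋₁ + pₖ₋₂, qₖ = aₖqₖ₋₁ + qₖ₋₂ (with p₋₁=1, p₋₂=0, q₋₁=0, q₋₂=1):
  k=0: a=6, p=6, q=1
  k=1: a=3, p=19, q=3
  k=2: a=3, p=63, q=10
  k=3: a=9, p=586, q=93

586/93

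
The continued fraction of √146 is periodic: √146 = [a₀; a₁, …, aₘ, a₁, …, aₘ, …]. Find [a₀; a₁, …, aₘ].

[12; 12, 24]

a₀ = ⌊√146⌋ = 12.
With m₀=0, d₀=1 and mₖ₊₁ = dₖaₖ − mₖ, dₖ₊₁ = (n − mₖ₊₁²)/dₖ, aₖ₊₁ = ⌊(a₀+mₖ₊₁)/dₖ₊₁⌋:
  k=1: m=12, d=2, a=12
  k=2: m=12, d=1, a=24
d=1 and a=2a₀=24 at k=2, so the next step gives (m, d) = (12, 2) again — its k=1 value — and the period has length 2.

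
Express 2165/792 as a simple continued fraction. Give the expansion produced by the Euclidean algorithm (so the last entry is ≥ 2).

2165 = 2×792 + 581
792 = 1×581 + 211
581 = 2×211 + 159
211 = 1×159 + 52
159 = 3×52 + 3
52 = 17×3 + 1
3 = 3×1 + 0  (stop)
So 2165/792 = [2; 1, 2, 1, 3, 17, 3].

[2; 1, 2, 1, 3, 17, 3]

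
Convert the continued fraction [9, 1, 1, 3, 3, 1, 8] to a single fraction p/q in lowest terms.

2516/263

Using pₖ = aₖpₖ₋₁ + pₖ₋₂ and qₖ = aₖqₖ₋₁ + qₖ₋₂:
  k=0: a=9, p=9, q=1
  k=1: a=1, p=10, q=1
  k=2: a=1, p=19, q=2
  k=3: a=3, p=67, q=7
  k=4: a=3, p=220, q=23
  k=5: a=1, p=287, q=30
  k=6: a=8, p=2516, q=263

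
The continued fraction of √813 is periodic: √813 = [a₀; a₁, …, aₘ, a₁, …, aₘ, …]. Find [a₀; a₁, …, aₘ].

a₀ = ⌊√813⌋ = 28.

[28; 1, 1, 18, 1, 1, 56]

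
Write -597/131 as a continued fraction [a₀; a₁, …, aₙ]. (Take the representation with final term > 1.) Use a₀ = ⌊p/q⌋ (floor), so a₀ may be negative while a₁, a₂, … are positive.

-597 = -5×131 + 58
131 = 2×58 + 15
58 = 3×15 + 13
15 = 1×13 + 2
13 = 6×2 + 1
2 = 2×1 + 0  (stop)
So -597/131 = [-5; 2, 3, 1, 6, 2].

[-5; 2, 3, 1, 6, 2]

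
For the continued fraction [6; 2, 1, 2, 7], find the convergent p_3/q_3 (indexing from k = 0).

Using pₖ = aₖpₖ₋₁ + pₖ₋₂, qₖ = aₖqₖ₋₁ + qₖ₋₂ (with p₋₁=1, p₋₂=0, q₋₁=0, q₋₂=1):
  k=0: a=6, p=6, q=1
  k=1: a=2, p=13, q=2
  k=2: a=1, p=19, q=3
  k=3: a=2, p=51, q=8

51/8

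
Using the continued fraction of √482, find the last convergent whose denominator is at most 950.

20747/945

√482 = [21; 1, 20, 1, 42, …] (period length 4).
Convergents:
  p_0/q_0 = 21/1
  p_1/q_1 = 22/1
  p_2/q_2 = 461/21
  p_3/q_3 = 483/22
  p_4/q_4 = 20747/945
  p_5/q_5 = 21230/967
q_4 = 945 ≤ 950 < 967 = q_5, so the answer is 20747/945.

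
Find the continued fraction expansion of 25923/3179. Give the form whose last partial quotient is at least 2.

[8; 6, 2, 9, 3, 8]

25923 = 8·3179 + 491
3179 = 6·491 + 233
491 = 2·233 + 25
233 = 9·25 + 8
25 = 3·8 + 1
8 = 8·1 + 0  (stop)
So 25923/3179 = [8; 6, 2, 9, 3, 8].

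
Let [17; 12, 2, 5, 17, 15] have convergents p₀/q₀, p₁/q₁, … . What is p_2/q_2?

427/25

Using pₖ = aₖpₖ₋₁ + pₖ₋₂, qₖ = aₖqₖ₋₁ + qₖ₋₂ (with p₋₁=1, p₋₂=0, q₋₁=0, q₋₂=1):
  k=0: a=17, p=17, q=1
  k=1: a=12, p=205, q=12
  k=2: a=2, p=427, q=25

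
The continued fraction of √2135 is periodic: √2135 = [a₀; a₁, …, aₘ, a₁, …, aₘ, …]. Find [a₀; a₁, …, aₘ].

a₀ = ⌊√2135⌋ = 46.
With m₀=0, d₀=1 and mₖ₊₁ = dₖaₖ − mₖ, dₖ₊₁ = (n − mₖ₊₁²)/dₖ, aₖ₊₁ = ⌊(a₀+mₖ₊₁)/dₖ₊₁⌋:
  k=1: m=46, d=19, a=4
  k=2: m=30, d=65, a=1
  k=3: m=35, d=14, a=5
  k=4: m=35, d=65, a=1
  k=5: m=30, d=19, a=4
  k=6: m=46, d=1, a=92
d=1 and a=2a₀=92 at k=6, so the next step gives (m, d) = (46, 19) again — its k=1 value — and the period has length 6.

[46; 4, 1, 5, 1, 4, 92]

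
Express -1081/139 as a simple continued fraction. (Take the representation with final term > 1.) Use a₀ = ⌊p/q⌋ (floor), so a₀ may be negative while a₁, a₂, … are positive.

-1081 = -8·139 + 31
139 = 4·31 + 15
31 = 2·15 + 1
15 = 15·1 + 0  (stop)
So -1081/139 = [-8; 4, 2, 15].

[-8; 4, 2, 15]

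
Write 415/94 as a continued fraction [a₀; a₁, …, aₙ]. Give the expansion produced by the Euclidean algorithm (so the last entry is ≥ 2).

[4; 2, 2, 2, 3, 2]

415 = 4×94 + 39
94 = 2×39 + 16
39 = 2×16 + 7
16 = 2×7 + 2
7 = 3×2 + 1
2 = 2×1 + 0  (stop)
So 415/94 = [4; 2, 2, 2, 3, 2].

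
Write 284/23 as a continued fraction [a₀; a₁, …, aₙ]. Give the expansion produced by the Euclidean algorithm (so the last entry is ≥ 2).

[12; 2, 1, 7]

284 = 12·23 + 8
23 = 2·8 + 7
8 = 1·7 + 1
7 = 7·1 + 0  (stop)
So 284/23 = [12; 2, 1, 7].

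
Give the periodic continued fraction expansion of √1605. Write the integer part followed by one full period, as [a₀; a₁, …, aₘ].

a₀ = ⌊√1605⌋ = 40.
With m₀=0, d₀=1 and mₖ₊₁ = dₖaₖ − mₖ, dₖ₊₁ = (n − mₖ₊₁²)/dₖ, aₖ₊₁ = ⌊(a₀+mₖ₊₁)/dₖ₊₁⌋:
  k=1: m=40, d=5, a=16
  k=2: m=40, d=1, a=80
d=1 and a=2a₀=80 at k=2, so the next step gives (m, d) = (40, 5) again — its k=1 value — and the period has length 2.

[40; 16, 80]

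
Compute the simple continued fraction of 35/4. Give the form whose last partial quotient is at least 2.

35 = 8×4 + 3
4 = 1×3 + 1
3 = 3×1 + 0  (stop)
So 35/4 = [8; 1, 3].

[8; 1, 3]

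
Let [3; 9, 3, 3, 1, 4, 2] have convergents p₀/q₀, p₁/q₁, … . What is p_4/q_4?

376/121

Using pₖ = aₖpₖ₋₁ + pₖ₋₂, qₖ = aₖqₖ₋₁ + qₖ₋₂ (with p₋₁=1, p₋₂=0, q₋₁=0, q₋₂=1):
  k=0: a=3, p=3, q=1
  k=1: a=9, p=28, q=9
  k=2: a=3, p=87, q=28
  k=3: a=3, p=289, q=93
  k=4: a=1, p=376, q=121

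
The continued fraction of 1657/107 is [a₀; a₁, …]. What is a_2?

1657 = 15·107 + 52   →  a_0 = 15
107 = 2·52 + 3   →  a_1 = 2
52 = 17·3 + 1   →  a_2 = 17

17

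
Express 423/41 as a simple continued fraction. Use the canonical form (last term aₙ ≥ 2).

[10; 3, 6, 2]

423 = 10·41 + 13
41 = 3·13 + 2
13 = 6·2 + 1
2 = 2·1 + 0  (stop)
So 423/41 = [10; 3, 6, 2].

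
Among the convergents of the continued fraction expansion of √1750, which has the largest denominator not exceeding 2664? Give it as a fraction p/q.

104959/2509

√1750 = [41; 1, 4, 1, 82, …] (period length 4).
Convergents:
  p_0/q_0 = 41/1
  p_1/q_1 = 42/1
  p_2/q_2 = 209/5
  p_3/q_3 = 251/6
  p_4/q_4 = 20791/497
  p_5/q_5 = 21042/503
  p_6/q_6 = 104959/2509
  p_7/q_7 = 126001/3012
q_6 = 2509 ≤ 2664 < 3012 = q_7, so the answer is 104959/2509.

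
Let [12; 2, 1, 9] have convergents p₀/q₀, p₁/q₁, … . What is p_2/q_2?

37/3

Using pₖ = aₖpₖ₋₁ + pₖ₋₂, qₖ = aₖqₖ₋₁ + qₖ₋₂ (with p₋₁=1, p₋₂=0, q₋₁=0, q₋₂=1):
  k=0: a=12, p=12, q=1
  k=1: a=2, p=25, q=2
  k=2: a=1, p=37, q=3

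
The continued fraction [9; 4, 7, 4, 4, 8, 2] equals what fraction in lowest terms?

82186/8893

Fold from the inside: start with 2/1.
  8 + 1/2 = 17/2
  4 + 2/17 = 70/17
  4 + 17/70 = 297/70
  7 + 70/297 = 2149/297
  4 + 297/2149 = 8893/2149
  9 + 2149/8893 = 82186/8893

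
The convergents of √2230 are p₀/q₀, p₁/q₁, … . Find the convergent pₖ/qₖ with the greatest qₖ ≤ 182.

7839/166

√2230 = [47; 4, 2, 18, 2, 4, 94, …] (period length 6).
Convergents:
  p_0/q_0 = 47/1
  p_1/q_1 = 189/4
  p_2/q_2 = 425/9
  p_3/q_3 = 7839/166
  p_4/q_4 = 16103/341
q_3 = 166 ≤ 182 < 341 = q_4, so the answer is 7839/166.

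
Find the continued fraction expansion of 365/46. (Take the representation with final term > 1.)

[7; 1, 14, 3]

365 = 7*46 + 43
46 = 1*43 + 3
43 = 14*3 + 1
3 = 3*1 + 0  (stop)
So 365/46 = [7; 1, 14, 3].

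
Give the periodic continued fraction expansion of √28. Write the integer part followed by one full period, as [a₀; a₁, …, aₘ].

[5; 3, 2, 3, 10]

a₀ = ⌊√28⌋ = 5.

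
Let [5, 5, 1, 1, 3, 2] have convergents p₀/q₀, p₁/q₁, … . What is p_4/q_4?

Using pₖ = aₖpₖ₋₁ + pₖ₋₂, qₖ = aₖqₖ₋₁ + qₖ₋₂ (with p₋₁=1, p₋₂=0, q₋₁=0, q₋₂=1):
  k=0: a=5, p=5, q=1
  k=1: a=5, p=26, q=5
  k=2: a=1, p=31, q=6
  k=3: a=1, p=57, q=11
  k=4: a=3, p=202, q=39

202/39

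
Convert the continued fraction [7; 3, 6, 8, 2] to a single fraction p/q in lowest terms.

2407/329

Using pₖ = aₖpₖ₋₁ + pₖ₋₂ and qₖ = aₖqₖ₋₁ + qₖ₋₂:
  k=0: a=7, p=7, q=1
  k=1: a=3, p=22, q=3
  k=2: a=6, p=139, q=19
  k=3: a=8, p=1134, q=155
  k=4: a=2, p=2407, q=329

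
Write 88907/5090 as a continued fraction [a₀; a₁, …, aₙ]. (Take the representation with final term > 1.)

88907 = 17·5090 + 2377
5090 = 2·2377 + 336
2377 = 7·336 + 25
336 = 13·25 + 11
25 = 2·11 + 3
11 = 3·3 + 2
3 = 1·2 + 1
2 = 2·1 + 0  (stop)
So 88907/5090 = [17; 2, 7, 13, 2, 3, 1, 2].

[17; 2, 7, 13, 2, 3, 1, 2]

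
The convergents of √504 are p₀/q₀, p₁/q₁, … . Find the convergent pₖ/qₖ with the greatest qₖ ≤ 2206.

√504 = [22; 2, 4, 2, 44, …] (period length 4).
Convergents:
  p_0/q_0 = 22/1
  p_1/q_1 = 45/2
  p_2/q_2 = 202/9
  p_3/q_3 = 449/20
  p_4/q_4 = 19958/889
  p_5/q_5 = 40365/1798
  p_6/q_6 = 181418/8081
q_5 = 1798 ≤ 2206 < 8081 = q_6, so the answer is 40365/1798.

40365/1798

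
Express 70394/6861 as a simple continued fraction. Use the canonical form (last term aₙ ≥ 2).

[10; 3, 1, 5, 2, 19, 7]

70394 = 10*6861 + 1784
6861 = 3*1784 + 1509
1784 = 1*1509 + 275
1509 = 5*275 + 134
275 = 2*134 + 7
134 = 19*7 + 1
7 = 7*1 + 0  (stop)
So 70394/6861 = [10; 3, 1, 5, 2, 19, 7].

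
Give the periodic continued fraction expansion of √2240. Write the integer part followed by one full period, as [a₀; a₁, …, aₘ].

a₀ = ⌊√2240⌋ = 47.
With m₀=0, d₀=1 and mₖ₊₁ = dₖaₖ − mₖ, dₖ₊₁ = (n − mₖ₊₁²)/dₖ, aₖ₊₁ = ⌊(a₀+mₖ₊₁)/dₖ₊₁⌋:
  k=1: m=47, d=31, a=3
  k=2: m=46, d=4, a=23
  k=3: m=46, d=31, a=3
  k=4: m=47, d=1, a=94
d=1 and a=2a₀=94 at k=4, so the next step gives (m, d) = (47, 31) again — its k=1 value — and the period has length 4.

[47; 3, 23, 3, 94]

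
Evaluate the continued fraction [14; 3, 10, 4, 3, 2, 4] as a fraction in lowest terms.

Using pₖ = aₖpₖ₋₁ + pₖ₋₂ and qₖ = aₖqₖ₋₁ + qₖ₋₂:
  k=0: a=14, p=14, q=1
  k=1: a=3, p=43, q=3
  k=2: a=10, p=444, q=31
  k=3: a=4, p=1819, q=127
  k=4: a=3, p=5901, q=412
  k=5: a=2, p=13621, q=951
  k=6: a=4, p=60385, q=4216

60385/4216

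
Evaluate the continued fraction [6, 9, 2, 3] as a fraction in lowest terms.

Fold from the inside: start with 3/1.
  2 + 1/3 = 7/3
  9 + 3/7 = 66/7
  6 + 7/66 = 403/66

403/66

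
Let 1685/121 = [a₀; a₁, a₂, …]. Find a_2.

1685 = 13·121 + 112   →  a_0 = 13
121 = 1·112 + 9   →  a_1 = 1
112 = 12·9 + 4   →  a_2 = 12

12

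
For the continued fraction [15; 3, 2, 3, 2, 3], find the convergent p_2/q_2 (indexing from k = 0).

107/7

Using pₖ = aₖpₖ₋₁ + pₖ₋₂, qₖ = aₖqₖ₋₁ + qₖ₋₂ (with p₋₁=1, p₋₂=0, q₋₁=0, q₋₂=1):
  k=0: a=15, p=15, q=1
  k=1: a=3, p=46, q=3
  k=2: a=2, p=107, q=7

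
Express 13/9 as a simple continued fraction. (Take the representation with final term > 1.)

[1; 2, 4]

13 = 1·9 + 4
9 = 2·4 + 1
4 = 4·1 + 0  (stop)
So 13/9 = [1; 2, 4].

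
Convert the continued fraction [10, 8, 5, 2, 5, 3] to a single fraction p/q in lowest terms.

15821/1563

Fold from the inside: start with 3/1.
  5 + 1/3 = 16/3
  2 + 3/16 = 35/16
  5 + 16/35 = 191/35
  8 + 35/191 = 1563/191
  10 + 191/1563 = 15821/1563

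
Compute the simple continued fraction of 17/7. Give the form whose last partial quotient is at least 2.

17 = 2*7 + 3
7 = 2*3 + 1
3 = 3*1 + 0  (stop)
So 17/7 = [2; 2, 3].

[2; 2, 3]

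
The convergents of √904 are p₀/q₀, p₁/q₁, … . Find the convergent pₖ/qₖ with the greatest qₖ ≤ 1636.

√904 = [30; 15, 60, …] (period length 2).
Convergents:
  p_0/q_0 = 30/1
  p_1/q_1 = 451/15
  p_2/q_2 = 27090/901
  p_3/q_3 = 406801/13530
q_2 = 901 ≤ 1636 < 13530 = q_3, so the answer is 27090/901.

27090/901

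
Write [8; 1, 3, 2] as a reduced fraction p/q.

Fold from the inside: start with 2/1.
  3 + 1/2 = 7/2
  1 + 2/7 = 9/7
  8 + 7/9 = 79/9

79/9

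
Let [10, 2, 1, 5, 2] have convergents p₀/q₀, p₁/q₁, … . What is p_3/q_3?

Using pₖ = aₖpₖ₋₁ + pₖ₋₂, qₖ = aₖqₖ₋₁ + qₖ₋₂ (with p₋₁=1, p₋₂=0, q₋₁=0, q₋₂=1):
  k=0: a=10, p=10, q=1
  k=1: a=2, p=21, q=2
  k=2: a=1, p=31, q=3
  k=3: a=5, p=176, q=17

176/17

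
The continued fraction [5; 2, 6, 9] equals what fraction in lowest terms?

Fold from the inside: start with 9/1.
  6 + 1/9 = 55/9
  2 + 9/55 = 119/55
  5 + 55/119 = 650/119

650/119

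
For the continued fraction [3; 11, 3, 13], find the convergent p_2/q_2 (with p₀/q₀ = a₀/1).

Using pₖ = aₖpₖ₋₁ + pₖ₋₂, qₖ = aₖqₖ₋₁ + qₖ₋₂ (with p₋₁=1, p₋₂=0, q₋₁=0, q₋₂=1):
  k=0: a=3, p=3, q=1
  k=1: a=11, p=34, q=11
  k=2: a=3, p=105, q=34

105/34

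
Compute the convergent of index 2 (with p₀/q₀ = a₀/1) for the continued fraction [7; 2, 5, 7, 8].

82/11

Using pₖ = aₖpₖ₋₁ + pₖ₋₂, qₖ = aₖqₖ₋₁ + qₖ₋₂ (with p₋₁=1, p₋₂=0, q₋₁=0, q₋₂=1):
  k=0: a=7, p=7, q=1
  k=1: a=2, p=15, q=2
  k=2: a=5, p=82, q=11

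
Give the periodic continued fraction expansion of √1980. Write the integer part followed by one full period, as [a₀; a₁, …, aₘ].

[44; 2, 88]

a₀ = ⌊√1980⌋ = 44.
With m₀=0, d₀=1 and mₖ₊₁ = dₖaₖ − mₖ, dₖ₊₁ = (n − mₖ₊₁²)/dₖ, aₖ₊₁ = ⌊(a₀+mₖ₊₁)/dₖ₊₁⌋:
  k=1: m=44, d=44, a=2
  k=2: m=44, d=1, a=88
d=1 and a=2a₀=88 at k=2, so the next step gives (m, d) = (44, 44) again — its k=1 value — and the period has length 2.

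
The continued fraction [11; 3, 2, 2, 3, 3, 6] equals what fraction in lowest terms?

Fold from the inside: start with 6/1.
  3 + 1/6 = 19/6
  3 + 6/19 = 63/19
  2 + 19/63 = 145/63
  2 + 63/145 = 353/145
  3 + 145/353 = 1204/353
  11 + 353/1204 = 13597/1204

13597/1204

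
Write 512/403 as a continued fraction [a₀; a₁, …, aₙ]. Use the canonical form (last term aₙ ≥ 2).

[1; 3, 1, 2, 3, 3, 3]

512 = 1×403 + 109
403 = 3×109 + 76
109 = 1×76 + 33
76 = 2×33 + 10
33 = 3×10 + 3
10 = 3×3 + 1
3 = 3×1 + 0  (stop)
So 512/403 = [1; 3, 1, 2, 3, 3, 3].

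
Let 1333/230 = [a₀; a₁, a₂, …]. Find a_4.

1333 = 5·230 + 183   →  a_0 = 5
230 = 1·183 + 47   →  a_1 = 1
183 = 3·47 + 42   →  a_2 = 3
47 = 1·42 + 5   →  a_3 = 1
42 = 8·5 + 2   →  a_4 = 8

8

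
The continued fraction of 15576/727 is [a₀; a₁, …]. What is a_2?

15576 = 21·727 + 309   →  a_0 = 21
727 = 2·309 + 109   →  a_1 = 2
309 = 2·109 + 91   →  a_2 = 2

2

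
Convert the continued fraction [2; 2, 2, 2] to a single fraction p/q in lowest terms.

Fold from the inside: start with 2/1.
  2 + 1/2 = 5/2
  2 + 2/5 = 12/5
  2 + 5/12 = 29/12

29/12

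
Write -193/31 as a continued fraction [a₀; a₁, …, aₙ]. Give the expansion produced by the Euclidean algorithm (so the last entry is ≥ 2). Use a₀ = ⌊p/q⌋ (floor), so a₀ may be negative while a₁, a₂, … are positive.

[-7; 1, 3, 2, 3]

-193 = -7×31 + 24
31 = 1×24 + 7
24 = 3×7 + 3
7 = 2×3 + 1
3 = 3×1 + 0  (stop)
So -193/31 = [-7; 1, 3, 2, 3].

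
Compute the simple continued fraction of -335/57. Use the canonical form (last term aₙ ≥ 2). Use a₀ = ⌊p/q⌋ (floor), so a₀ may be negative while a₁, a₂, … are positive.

-335 = -6·57 + 7
57 = 8·7 + 1
7 = 7·1 + 0  (stop)
So -335/57 = [-6; 8, 7].

[-6; 8, 7]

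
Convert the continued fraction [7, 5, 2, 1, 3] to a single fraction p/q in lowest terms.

Fold from the inside: start with 3/1.
  1 + 1/3 = 4/3
  2 + 3/4 = 11/4
  5 + 4/11 = 59/11
  7 + 11/59 = 424/59

424/59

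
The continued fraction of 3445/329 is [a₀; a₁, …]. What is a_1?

3445 = 10·329 + 155   →  a_0 = 10
329 = 2·155 + 19   →  a_1 = 2

2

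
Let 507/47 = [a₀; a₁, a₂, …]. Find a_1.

507 = 10·47 + 37   →  a_0 = 10
47 = 1·37 + 10   →  a_1 = 1

1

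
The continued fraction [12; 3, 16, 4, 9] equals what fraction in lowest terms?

Using pₖ = aₖpₖ₋₁ + pₖ₋₂ and qₖ = aₖqₖ₋₁ + qₖ₋₂:
  k=0: a=12, p=12, q=1
  k=1: a=3, p=37, q=3
  k=2: a=16, p=604, q=49
  k=3: a=4, p=2453, q=199
  k=4: a=9, p=22681, q=1840

22681/1840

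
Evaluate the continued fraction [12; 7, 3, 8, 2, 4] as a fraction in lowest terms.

Using pₖ = aₖpₖ₋₁ + pₖ₋₂ and qₖ = aₖqₖ₋₁ + qₖ₋₂:
  k=0: a=12, p=12, q=1
  k=1: a=7, p=85, q=7
  k=2: a=3, p=267, q=22
  k=3: a=8, p=2221, q=183
  k=4: a=2, p=4709, q=388
  k=5: a=4, p=21057, q=1735

21057/1735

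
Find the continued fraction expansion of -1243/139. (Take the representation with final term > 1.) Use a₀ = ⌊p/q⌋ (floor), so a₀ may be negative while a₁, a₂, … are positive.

[-9; 17, 2, 1, 2]

-1243 = -9×139 + 8
139 = 17×8 + 3
8 = 2×3 + 2
3 = 1×2 + 1
2 = 2×1 + 0  (stop)
So -1243/139 = [-9; 17, 2, 1, 2].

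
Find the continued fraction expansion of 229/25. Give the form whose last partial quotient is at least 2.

[9; 6, 4]

229 = 9*25 + 4
25 = 6*4 + 1
4 = 4*1 + 0  (stop)
So 229/25 = [9; 6, 4].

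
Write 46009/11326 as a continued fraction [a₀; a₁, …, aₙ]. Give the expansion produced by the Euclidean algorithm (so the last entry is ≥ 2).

[4; 16, 15, 3, 15]

46009 = 4×11326 + 705
11326 = 16×705 + 46
705 = 15×46 + 15
46 = 3×15 + 1
15 = 15×1 + 0  (stop)
So 46009/11326 = [4; 16, 15, 3, 15].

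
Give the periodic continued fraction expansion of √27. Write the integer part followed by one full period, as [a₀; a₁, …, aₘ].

a₀ = ⌊√27⌋ = 5.

[5; 5, 10]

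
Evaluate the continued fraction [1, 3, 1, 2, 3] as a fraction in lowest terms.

47/37

Using pₖ = aₖpₖ₋₁ + pₖ₋₂ and qₖ = aₖqₖ₋₁ + qₖ₋₂:
  k=0: a=1, p=1, q=1
  k=1: a=3, p=4, q=3
  k=2: a=1, p=5, q=4
  k=3: a=2, p=14, q=11
  k=4: a=3, p=47, q=37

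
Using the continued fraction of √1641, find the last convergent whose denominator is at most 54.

√1641 = [40; 1, 1, 26, 1, 1, 80, …] (period length 6).
Convergents:
  p_0/q_0 = 40/1
  p_1/q_1 = 41/1
  p_2/q_2 = 81/2
  p_3/q_3 = 2147/53
  p_4/q_4 = 2228/55
q_3 = 53 ≤ 54 < 55 = q_4, so the answer is 2147/53.

2147/53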